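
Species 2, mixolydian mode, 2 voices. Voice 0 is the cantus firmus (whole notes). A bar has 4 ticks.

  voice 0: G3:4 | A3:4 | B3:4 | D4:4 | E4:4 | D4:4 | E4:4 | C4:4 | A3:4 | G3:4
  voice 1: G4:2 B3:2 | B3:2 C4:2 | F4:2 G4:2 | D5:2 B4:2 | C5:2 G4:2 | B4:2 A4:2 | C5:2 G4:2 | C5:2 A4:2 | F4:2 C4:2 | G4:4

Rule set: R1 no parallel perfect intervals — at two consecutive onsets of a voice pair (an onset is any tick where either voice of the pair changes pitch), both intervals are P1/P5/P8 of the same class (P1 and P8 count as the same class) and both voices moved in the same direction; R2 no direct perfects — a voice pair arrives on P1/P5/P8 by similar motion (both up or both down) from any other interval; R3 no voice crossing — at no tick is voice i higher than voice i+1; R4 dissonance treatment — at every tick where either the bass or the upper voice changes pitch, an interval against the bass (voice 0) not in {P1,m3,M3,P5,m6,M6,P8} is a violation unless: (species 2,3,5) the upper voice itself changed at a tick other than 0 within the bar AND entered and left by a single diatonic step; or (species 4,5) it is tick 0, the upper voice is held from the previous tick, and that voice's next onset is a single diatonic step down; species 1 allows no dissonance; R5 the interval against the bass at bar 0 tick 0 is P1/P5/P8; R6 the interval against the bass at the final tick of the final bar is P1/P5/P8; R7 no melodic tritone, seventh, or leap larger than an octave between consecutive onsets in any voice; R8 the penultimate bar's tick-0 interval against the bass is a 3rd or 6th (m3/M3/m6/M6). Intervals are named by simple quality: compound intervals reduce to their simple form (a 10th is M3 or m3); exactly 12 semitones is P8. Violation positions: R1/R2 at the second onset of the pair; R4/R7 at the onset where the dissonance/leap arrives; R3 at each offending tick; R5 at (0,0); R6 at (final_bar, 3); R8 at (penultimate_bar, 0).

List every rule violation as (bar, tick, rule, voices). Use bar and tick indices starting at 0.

(1, 0, R4, (0, 1))
(2, 0, R4, (0, 1))
(3, 0, R2, (0, 1))

bar 0: v0=G3 v1=G4 downbeat P8
bar 1: v0=A3 v1=B3 downbeat M2
bar 2: v0=B3 v1=F4 downbeat TT
bar 3: v0=D4 v1=D5 downbeat P8
bar 4: v0=E4 v1=C5 downbeat m6
bar 5: v0=D4 v1=B4 downbeat M6
bar 6: v0=E4 v1=C5 downbeat m6
bar 7: v0=C4 v1=C5 downbeat P8
bar 8: v0=A3 v1=F4 downbeat m6
bar 9: v0=G3 v1=G4 downbeat P8
  -> R4 @ bar 1 tick 0 v(0, 1): A3/B3 M2 untreated
  -> R4 @ bar 2 tick 0 v(0, 1): B3/F4 TT untreated
  -> R2 @ bar 3 tick 0 v(0, 1): B3/G4 m6 -> D4/D5 P8 similar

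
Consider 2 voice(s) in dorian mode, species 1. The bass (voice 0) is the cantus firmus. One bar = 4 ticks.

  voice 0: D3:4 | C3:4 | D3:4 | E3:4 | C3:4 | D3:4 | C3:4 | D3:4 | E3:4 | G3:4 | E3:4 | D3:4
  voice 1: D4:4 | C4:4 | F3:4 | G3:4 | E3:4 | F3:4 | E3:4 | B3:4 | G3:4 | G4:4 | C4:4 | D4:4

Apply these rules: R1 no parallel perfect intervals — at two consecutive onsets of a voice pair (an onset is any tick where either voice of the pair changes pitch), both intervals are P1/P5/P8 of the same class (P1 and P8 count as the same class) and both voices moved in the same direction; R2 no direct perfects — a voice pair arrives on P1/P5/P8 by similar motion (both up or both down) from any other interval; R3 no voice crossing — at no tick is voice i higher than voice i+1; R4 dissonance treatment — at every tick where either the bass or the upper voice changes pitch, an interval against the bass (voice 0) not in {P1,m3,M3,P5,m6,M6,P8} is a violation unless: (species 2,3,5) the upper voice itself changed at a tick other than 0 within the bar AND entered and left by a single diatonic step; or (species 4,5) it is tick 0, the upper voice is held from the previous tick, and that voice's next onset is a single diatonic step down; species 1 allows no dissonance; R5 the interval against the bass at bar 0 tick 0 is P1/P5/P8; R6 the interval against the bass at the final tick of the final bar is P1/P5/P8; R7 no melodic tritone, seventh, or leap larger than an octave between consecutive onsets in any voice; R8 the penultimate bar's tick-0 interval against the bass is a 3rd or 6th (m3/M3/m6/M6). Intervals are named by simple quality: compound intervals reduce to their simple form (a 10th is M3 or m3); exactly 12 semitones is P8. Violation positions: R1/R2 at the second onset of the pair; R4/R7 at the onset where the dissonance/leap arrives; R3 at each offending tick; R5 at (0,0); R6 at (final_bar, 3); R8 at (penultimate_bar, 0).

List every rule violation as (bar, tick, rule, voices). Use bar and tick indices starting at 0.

bar 0: v0=D3 v1=D4 downbeat P8
bar 1: v0=C3 v1=C4 downbeat P8
bar 2: v0=D3 v1=F3 downbeat m3
bar 3: v0=E3 v1=G3 downbeat m3
bar 4: v0=C3 v1=E3 downbeat M3
bar 5: v0=D3 v1=F3 downbeat m3
bar 6: v0=C3 v1=E3 downbeat M3
bar 7: v0=D3 v1=B3 downbeat M6
bar 8: v0=E3 v1=G3 downbeat m3
bar 9: v0=G3 v1=G4 downbeat P8
bar 10: v0=E3 v1=C4 downbeat m6
bar 11: v0=D3 v1=D4 downbeat P8
  -> R1 @ bar 1 tick 0 v(0, 1): D3/D4 P8 -> C3/C4 P8 similar
  -> R2 @ bar 9 tick 0 v(0, 1): E3/G3 m3 -> G3/G4 P8 similar

(1, 0, R1, (0, 1))
(9, 0, R2, (0, 1))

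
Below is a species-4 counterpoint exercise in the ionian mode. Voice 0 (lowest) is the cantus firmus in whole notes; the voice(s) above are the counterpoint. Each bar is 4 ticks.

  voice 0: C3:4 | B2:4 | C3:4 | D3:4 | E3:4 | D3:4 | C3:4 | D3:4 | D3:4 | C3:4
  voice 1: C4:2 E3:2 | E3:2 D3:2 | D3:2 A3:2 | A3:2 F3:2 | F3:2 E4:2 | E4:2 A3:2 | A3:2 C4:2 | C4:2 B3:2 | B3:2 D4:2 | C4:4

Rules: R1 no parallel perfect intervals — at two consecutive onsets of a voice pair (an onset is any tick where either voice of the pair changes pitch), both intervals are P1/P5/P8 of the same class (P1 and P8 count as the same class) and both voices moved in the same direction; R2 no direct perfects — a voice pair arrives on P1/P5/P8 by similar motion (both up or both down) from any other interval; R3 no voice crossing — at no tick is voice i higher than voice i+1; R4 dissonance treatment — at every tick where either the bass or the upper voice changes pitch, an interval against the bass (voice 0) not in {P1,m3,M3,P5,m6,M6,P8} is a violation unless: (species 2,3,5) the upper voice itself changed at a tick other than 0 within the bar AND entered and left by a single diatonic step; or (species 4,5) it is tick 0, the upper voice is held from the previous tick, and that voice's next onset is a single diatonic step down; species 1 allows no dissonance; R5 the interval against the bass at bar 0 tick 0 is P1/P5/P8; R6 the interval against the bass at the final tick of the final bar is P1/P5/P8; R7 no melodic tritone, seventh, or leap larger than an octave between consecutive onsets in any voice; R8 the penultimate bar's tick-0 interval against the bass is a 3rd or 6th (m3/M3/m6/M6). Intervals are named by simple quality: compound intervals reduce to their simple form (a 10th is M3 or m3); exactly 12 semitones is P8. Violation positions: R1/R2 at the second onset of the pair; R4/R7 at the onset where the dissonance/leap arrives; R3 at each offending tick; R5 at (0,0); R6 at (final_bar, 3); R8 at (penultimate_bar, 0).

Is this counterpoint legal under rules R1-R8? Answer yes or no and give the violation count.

No (5 violations)

bar 0: v0=C3 v1=C4 (P8)
bar 1: v0=B2 v1=E3 (P4)
bar 2: v0=C3 v1=D3 (M2)
bar 3: v0=D3 v1=A3 (P5)
bar 4: v0=E3 v1=F3 (m2)
bar 5: v0=D3 v1=E4 (M2)
bar 6: v0=C3 v1=A3 (M6)
bar 7: v0=D3 v1=C4 (m7)
bar 8: v0=D3 v1=B3 (M6)
bar 9: v0=C3 v1=C4 (P8)
  R4 @ bar2.0: C3/D3 M2 untreated
  R4 @ bar4.0: E3/F3 m2 untreated
  R7 @ bar4.2: F3->E4 leap 11st
  R4 @ bar5.0: D3/E4 M2 untreated
  R1 @ bar9.0: D3/D4 P8 -> C3/C4 P8 similar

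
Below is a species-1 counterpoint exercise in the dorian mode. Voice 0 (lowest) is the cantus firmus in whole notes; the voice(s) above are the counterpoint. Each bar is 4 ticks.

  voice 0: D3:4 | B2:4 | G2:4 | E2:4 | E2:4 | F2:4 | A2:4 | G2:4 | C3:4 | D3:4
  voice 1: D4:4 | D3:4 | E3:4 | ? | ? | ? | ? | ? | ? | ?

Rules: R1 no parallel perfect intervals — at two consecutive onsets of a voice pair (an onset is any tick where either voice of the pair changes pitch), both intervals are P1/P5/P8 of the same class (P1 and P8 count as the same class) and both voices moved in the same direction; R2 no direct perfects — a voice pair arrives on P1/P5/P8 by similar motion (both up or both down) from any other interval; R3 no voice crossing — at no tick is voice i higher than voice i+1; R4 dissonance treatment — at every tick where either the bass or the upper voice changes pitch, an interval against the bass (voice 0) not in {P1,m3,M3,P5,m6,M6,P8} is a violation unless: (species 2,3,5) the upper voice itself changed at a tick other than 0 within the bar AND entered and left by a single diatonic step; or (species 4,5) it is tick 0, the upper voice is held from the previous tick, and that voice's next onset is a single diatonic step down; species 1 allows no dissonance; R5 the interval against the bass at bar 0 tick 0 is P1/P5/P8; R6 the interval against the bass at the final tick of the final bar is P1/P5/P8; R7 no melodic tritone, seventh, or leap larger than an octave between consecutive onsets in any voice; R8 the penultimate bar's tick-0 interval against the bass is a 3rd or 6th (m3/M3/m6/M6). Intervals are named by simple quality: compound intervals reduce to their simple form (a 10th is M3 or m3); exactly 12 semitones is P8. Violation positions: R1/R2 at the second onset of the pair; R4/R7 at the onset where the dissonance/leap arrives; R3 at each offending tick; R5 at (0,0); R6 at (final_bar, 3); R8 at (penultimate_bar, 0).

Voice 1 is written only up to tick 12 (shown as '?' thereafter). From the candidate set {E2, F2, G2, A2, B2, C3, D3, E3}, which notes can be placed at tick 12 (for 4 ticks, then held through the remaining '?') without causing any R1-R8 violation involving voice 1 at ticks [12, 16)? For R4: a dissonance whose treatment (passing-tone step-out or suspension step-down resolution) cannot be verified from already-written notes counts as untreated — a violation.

{C3, E3, G2}

E2: violates R2
F2: violates R4,R7
G2: legal
A2: violates R4
B2: violates R2
C3: legal
D3: violates R4
E3: legal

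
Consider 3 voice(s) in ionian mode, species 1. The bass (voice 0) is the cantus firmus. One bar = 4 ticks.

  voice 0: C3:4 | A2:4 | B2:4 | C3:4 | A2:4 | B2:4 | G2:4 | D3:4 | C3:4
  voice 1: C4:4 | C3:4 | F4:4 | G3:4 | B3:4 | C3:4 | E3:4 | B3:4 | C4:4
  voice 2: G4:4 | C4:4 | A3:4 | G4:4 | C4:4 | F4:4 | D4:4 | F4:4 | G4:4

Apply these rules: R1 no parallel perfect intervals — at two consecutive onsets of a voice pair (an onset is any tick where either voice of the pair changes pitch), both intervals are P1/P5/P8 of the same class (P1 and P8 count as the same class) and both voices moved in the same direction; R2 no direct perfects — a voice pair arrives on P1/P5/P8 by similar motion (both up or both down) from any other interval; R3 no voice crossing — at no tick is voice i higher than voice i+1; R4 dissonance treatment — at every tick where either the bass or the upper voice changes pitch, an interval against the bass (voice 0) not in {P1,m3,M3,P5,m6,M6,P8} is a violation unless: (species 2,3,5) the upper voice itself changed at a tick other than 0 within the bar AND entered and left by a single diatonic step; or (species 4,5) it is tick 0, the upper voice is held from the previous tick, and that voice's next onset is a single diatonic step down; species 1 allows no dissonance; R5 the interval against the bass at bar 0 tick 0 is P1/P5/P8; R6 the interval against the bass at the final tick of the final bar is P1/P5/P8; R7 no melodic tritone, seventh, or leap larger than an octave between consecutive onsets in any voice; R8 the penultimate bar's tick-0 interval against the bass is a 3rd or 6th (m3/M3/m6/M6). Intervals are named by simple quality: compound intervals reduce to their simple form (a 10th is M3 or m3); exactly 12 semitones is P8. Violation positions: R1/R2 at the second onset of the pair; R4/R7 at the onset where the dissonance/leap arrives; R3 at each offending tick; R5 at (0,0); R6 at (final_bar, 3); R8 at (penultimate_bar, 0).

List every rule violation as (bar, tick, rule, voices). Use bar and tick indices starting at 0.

(1, 0, R2, (1, 2))
(2, 0, R3, (1, 2))
(2, 0, R4, (0, 1))
(2, 0, R4, (0, 2))
(2, 0, R7, (1,))
(2, 1, R3, (1, 2))
(2, 2, R3, (1, 2))
(2, 3, R3, (1, 2))
(3, 0, R2, (0, 2))
(3, 0, R7, (1,))
(3, 0, R7, (2,))
(4, 0, R4, (0, 1))
(5, 0, R4, (0, 1))
(5, 0, R4, (0, 2))
(5, 0, R7, (1,))
(6, 0, R2, (0, 2))
(8, 0, R2, (1, 2))

bar 0: v0=C3 v1=C4 v2=G4 downbeat P5
bar 1: v0=A2 v1=C3 v2=C4 downbeat m3
bar 2: v0=B2 v1=F4 v2=A3 downbeat m7
bar 3: v0=C3 v1=G3 v2=G4 downbeat P5
bar 4: v0=A2 v1=B3 v2=C4 downbeat m3
bar 5: v0=B2 v1=C3 v2=F4 downbeat TT
bar 6: v0=G2 v1=E3 v2=D4 downbeat P5
bar 7: v0=D3 v1=B3 v2=F4 downbeat m3
bar 8: v0=C3 v1=C4 v2=G4 downbeat P5
  -> R2 @ bar 1 tick 0 v(1, 2): C4/G4 P5 -> C3/C4 P8 similar
  -> R3 @ bar 2 tick 0 v(1, 2): F4 above A3
  -> R4 @ bar 2 tick 0 v(0, 1): B2/F4 TT untreated
  -> R4 @ bar 2 tick 0 v(0, 2): B2/A3 m7 untreated
  -> R7 @ bar 2 tick 0 v(1,): C3->F4 leap 17st
  -> R3 @ bar 2 tick 1 v(1, 2): F4 above A3
  -> R3 @ bar 2 tick 2 v(1, 2): F4 above A3
  -> R3 @ bar 2 tick 3 v(1, 2): F4 above A3
  -> R2 @ bar 3 tick 0 v(0, 2): B2/A3 m7 -> C3/G4 P5 similar
  -> R7 @ bar 3 tick 0 v(1,): F4->G3 leap 10st
  -> R7 @ bar 3 tick 0 v(2,): A3->G4 leap 10st
  -> R4 @ bar 4 tick 0 v(0, 1): A2/B3 M2 untreated
  -> R4 @ bar 5 tick 0 v(0, 1): B2/C3 m2 untreated
  -> R4 @ bar 5 tick 0 v(0, 2): B2/F4 TT untreated
  -> R7 @ bar 5 tick 0 v(1,): B3->C3 leap 11st
  -> R2 @ bar 6 tick 0 v(0, 2): B2/F4 TT -> G2/D4 P5 similar
  -> R2 @ bar 8 tick 0 v(1, 2): B3/F4 TT -> C4/G4 P5 similar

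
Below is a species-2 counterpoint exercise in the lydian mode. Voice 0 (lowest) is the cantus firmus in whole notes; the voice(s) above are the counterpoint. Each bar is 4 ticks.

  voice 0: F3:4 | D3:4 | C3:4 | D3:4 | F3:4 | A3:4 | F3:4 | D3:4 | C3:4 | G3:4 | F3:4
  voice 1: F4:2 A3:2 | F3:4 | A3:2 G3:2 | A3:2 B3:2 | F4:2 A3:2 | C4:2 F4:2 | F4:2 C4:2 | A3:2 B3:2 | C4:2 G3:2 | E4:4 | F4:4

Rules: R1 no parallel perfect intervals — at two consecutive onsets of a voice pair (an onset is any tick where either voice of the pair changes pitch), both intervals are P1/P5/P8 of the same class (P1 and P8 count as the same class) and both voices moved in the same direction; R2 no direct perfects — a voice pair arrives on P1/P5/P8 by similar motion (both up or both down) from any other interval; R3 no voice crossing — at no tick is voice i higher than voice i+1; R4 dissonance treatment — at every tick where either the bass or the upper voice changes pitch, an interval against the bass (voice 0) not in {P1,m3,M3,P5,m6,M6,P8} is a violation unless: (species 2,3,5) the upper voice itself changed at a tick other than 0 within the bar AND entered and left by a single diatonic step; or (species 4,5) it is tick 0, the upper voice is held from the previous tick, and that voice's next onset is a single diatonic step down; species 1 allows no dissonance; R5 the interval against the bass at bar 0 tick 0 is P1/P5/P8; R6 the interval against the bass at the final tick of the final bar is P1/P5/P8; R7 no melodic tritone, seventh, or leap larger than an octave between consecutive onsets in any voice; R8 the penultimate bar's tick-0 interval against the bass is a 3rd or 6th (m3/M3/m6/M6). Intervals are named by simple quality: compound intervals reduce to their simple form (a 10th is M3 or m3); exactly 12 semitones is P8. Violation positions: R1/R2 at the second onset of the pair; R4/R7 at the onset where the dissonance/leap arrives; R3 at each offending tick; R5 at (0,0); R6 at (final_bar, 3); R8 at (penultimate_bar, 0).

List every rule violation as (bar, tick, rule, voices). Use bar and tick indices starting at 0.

bar 0: v0=F3 v1=F4 downbeat P8
bar 1: v0=D3 v1=F3 downbeat m3
bar 2: v0=C3 v1=A3 downbeat M6
bar 3: v0=D3 v1=A3 downbeat P5
bar 4: v0=F3 v1=F4 downbeat P8
bar 5: v0=A3 v1=C4 downbeat m3
bar 6: v0=F3 v1=F4 downbeat P8
bar 7: v0=D3 v1=A3 downbeat P5
bar 8: v0=C3 v1=C4 downbeat P8
bar 9: v0=G3 v1=E4 downbeat M6
bar 10: v0=F3 v1=F4 downbeat P8
  -> R1 @ bar 3 tick 0 v(0, 1): C3/G3 P5 -> D3/A3 P5 similar
  -> R2 @ bar 4 tick 0 v(0, 1): D3/B3 M6 -> F3/F4 P8 similar
  -> R7 @ bar 4 tick 0 v(1,): B3->F4 leap 6st
  -> R1 @ bar 7 tick 0 v(0, 1): F3/C4 P5 -> D3/A3 P5 similar

(3, 0, R1, (0, 1))
(4, 0, R2, (0, 1))
(4, 0, R7, (1,))
(7, 0, R1, (0, 1))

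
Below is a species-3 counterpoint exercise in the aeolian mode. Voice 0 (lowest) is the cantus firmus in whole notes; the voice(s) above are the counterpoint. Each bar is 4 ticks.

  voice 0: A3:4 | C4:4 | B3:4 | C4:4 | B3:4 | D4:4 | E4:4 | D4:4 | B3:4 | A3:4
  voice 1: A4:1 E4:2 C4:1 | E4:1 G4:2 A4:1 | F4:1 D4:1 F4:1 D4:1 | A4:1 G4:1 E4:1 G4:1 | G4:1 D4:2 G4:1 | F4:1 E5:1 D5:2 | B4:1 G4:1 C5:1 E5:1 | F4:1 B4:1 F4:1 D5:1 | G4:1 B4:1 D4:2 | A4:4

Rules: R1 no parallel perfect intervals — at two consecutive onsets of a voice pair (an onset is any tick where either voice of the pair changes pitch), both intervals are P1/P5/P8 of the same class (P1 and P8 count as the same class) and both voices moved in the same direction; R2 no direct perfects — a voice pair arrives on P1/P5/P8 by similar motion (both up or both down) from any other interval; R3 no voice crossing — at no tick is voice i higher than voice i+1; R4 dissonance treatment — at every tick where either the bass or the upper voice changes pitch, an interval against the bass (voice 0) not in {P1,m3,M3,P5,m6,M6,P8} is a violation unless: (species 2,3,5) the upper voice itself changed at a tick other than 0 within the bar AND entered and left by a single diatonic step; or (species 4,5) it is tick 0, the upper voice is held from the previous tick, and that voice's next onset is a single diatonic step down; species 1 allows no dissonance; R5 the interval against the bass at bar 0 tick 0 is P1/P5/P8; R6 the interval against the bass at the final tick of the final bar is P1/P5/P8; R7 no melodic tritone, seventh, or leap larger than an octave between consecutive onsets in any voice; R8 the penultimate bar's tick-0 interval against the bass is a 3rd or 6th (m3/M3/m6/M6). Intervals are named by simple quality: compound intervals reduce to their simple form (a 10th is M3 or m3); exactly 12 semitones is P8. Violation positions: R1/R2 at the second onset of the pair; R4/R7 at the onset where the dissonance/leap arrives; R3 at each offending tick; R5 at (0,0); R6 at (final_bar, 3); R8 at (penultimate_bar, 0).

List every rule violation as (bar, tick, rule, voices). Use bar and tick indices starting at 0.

bar 0: v0=A3 v1=A4 downbeat P8
bar 1: v0=C4 v1=E4 downbeat M3
bar 2: v0=B3 v1=F4 downbeat TT
bar 3: v0=C4 v1=A4 downbeat M6
bar 4: v0=B3 v1=G4 downbeat m6
bar 5: v0=D4 v1=F4 downbeat m3
bar 6: v0=E4 v1=B4 downbeat P5
bar 7: v0=D4 v1=F4 downbeat m3
bar 8: v0=B3 v1=G4 downbeat m6
bar 9: v0=A3 v1=A4 downbeat P8
  -> R4 @ bar 2 tick 0 v(0, 1): B3/F4 TT untreated
  -> R4 @ bar 2 tick 2 v(0, 1): B3/F4 TT untreated
  -> R4 @ bar 5 tick 1 v(0, 1): D4/E5 M2 untreated
  -> R7 @ bar 5 tick 1 v(1,): F4->E5 leap 11st
  -> R7 @ bar 7 tick 0 v(1,): E5->F4 leap 11st
  -> R7 @ bar 7 tick 1 v(1,): F4->B4 leap 6st
  -> R7 @ bar 7 tick 2 v(1,): B4->F4 leap 6st

(2, 0, R4, (0, 1))
(2, 2, R4, (0, 1))
(5, 1, R4, (0, 1))
(5, 1, R7, (1,))
(7, 0, R7, (1,))
(7, 1, R7, (1,))
(7, 2, R7, (1,))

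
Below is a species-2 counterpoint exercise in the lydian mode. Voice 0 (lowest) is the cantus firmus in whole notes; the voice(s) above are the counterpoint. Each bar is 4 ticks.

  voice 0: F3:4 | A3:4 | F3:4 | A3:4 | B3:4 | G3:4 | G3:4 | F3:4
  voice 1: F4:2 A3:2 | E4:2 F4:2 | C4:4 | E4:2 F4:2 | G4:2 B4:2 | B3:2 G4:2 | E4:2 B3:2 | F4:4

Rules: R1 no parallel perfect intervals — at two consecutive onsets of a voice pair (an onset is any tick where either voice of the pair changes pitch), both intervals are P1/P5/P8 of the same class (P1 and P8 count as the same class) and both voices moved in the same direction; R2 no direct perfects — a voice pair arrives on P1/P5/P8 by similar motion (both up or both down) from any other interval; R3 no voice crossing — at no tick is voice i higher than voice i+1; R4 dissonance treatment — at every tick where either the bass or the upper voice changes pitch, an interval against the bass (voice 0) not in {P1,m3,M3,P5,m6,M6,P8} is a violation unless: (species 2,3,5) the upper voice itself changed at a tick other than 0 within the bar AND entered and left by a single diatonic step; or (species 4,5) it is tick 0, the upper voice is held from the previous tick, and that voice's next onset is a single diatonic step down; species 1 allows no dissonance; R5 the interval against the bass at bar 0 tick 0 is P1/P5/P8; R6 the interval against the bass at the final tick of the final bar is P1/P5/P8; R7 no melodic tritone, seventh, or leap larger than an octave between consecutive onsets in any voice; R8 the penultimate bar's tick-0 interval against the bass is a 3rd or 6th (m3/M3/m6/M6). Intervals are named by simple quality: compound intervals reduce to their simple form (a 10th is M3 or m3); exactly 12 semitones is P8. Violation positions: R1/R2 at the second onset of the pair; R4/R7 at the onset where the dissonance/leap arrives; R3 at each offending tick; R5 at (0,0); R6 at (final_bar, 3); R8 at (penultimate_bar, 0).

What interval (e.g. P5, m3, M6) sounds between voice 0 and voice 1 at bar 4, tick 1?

voice 0=B3 voice 1=G4 -> m6

m6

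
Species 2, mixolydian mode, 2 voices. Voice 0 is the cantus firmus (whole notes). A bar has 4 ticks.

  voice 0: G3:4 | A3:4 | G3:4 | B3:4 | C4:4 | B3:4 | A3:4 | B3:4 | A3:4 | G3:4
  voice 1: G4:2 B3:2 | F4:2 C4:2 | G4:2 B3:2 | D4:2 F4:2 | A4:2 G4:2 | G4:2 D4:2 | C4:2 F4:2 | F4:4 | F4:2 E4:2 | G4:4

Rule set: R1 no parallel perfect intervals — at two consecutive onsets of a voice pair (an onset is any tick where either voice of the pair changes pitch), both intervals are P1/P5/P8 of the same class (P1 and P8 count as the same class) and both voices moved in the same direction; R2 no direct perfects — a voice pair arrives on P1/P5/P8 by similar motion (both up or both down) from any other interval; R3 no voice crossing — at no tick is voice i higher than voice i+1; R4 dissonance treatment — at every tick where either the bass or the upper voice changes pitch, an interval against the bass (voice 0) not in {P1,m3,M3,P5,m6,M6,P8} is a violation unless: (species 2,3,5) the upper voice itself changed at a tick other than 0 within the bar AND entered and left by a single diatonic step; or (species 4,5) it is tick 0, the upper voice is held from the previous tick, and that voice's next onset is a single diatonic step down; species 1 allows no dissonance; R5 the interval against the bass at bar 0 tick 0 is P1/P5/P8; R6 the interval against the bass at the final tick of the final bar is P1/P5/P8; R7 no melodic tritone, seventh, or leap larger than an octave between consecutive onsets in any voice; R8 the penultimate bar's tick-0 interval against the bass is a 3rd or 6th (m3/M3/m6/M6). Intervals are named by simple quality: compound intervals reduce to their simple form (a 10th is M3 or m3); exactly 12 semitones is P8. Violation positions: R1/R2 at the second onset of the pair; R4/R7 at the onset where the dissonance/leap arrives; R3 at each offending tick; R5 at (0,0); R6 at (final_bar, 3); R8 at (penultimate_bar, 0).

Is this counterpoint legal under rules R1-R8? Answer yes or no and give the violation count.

No (3 violations)

bar 0: v0=G3 v1=G4 (P8)
bar 1: v0=A3 v1=F4 (m6)
bar 2: v0=G3 v1=G4 (P8)
bar 3: v0=B3 v1=D4 (m3)
bar 4: v0=C4 v1=A4 (M6)
bar 5: v0=B3 v1=G4 (m6)
bar 6: v0=A3 v1=C4 (m3)
bar 7: v0=B3 v1=F4 (TT)
bar 8: v0=A3 v1=F4 (m6)
bar 9: v0=G3 v1=G4 (P8)
  R7 @ bar1.0: B3->F4 leap 6st
  R4 @ bar3.2: B3/F4 TT untreated
  R4 @ bar7.0: B3/F4 TT untreated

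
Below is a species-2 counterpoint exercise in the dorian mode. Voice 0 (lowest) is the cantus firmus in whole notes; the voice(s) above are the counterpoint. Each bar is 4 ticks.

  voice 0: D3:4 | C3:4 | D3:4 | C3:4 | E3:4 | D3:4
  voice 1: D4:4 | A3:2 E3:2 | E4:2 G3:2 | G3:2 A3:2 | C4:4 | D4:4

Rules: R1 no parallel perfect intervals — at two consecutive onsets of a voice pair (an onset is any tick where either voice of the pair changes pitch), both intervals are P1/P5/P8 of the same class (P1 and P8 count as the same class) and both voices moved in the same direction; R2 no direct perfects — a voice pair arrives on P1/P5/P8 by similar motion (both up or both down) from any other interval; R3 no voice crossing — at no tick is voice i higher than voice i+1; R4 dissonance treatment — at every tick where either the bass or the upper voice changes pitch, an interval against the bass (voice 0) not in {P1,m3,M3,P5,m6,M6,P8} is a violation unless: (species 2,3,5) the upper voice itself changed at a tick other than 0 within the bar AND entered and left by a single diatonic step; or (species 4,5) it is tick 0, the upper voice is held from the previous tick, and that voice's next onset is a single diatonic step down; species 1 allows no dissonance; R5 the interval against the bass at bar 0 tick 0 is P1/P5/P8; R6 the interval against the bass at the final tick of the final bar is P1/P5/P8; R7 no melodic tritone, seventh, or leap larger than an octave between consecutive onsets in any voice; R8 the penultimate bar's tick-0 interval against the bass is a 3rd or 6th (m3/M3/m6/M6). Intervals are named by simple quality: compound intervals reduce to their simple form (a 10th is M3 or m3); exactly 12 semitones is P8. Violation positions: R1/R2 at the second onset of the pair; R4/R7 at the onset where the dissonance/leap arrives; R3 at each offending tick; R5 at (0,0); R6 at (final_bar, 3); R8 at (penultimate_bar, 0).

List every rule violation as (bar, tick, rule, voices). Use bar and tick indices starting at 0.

(2, 0, R4, (0, 1))
(2, 2, R4, (0, 1))

bar 0: v0=D3 v1=D4 downbeat P8
bar 1: v0=C3 v1=A3 downbeat M6
bar 2: v0=D3 v1=E4 downbeat M2
bar 3: v0=C3 v1=G3 downbeat P5
bar 4: v0=E3 v1=C4 downbeat m6
bar 5: v0=D3 v1=D4 downbeat P8
  -> R4 @ bar 2 tick 0 v(0, 1): D3/E4 M2 untreated
  -> R4 @ bar 2 tick 2 v(0, 1): D3/G3 P4 untreated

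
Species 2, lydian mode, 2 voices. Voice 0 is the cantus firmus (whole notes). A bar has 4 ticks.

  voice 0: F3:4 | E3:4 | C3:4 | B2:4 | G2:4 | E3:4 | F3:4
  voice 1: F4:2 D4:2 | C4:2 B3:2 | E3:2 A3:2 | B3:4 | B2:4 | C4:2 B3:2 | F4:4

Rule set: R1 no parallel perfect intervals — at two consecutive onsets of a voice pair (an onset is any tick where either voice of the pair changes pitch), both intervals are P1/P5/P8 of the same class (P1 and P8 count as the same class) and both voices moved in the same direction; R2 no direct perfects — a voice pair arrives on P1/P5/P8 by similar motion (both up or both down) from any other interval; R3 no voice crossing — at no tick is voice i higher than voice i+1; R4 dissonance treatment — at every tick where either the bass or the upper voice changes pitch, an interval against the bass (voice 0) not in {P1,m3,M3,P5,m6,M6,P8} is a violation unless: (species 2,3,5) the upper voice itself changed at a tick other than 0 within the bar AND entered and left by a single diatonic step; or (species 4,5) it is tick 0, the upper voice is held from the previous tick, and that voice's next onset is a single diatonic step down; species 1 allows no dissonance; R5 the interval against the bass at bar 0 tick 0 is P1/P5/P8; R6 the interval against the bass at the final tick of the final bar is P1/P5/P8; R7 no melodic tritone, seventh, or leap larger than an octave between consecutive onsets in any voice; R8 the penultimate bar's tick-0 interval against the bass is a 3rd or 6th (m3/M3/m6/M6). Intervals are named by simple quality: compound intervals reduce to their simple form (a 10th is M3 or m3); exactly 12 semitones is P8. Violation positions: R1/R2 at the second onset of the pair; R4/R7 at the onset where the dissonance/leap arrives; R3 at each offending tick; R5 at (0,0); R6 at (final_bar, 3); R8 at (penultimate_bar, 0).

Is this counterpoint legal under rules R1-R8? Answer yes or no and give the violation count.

bar 0: v0=F3 v1=F4 (P8)
bar 1: v0=E3 v1=C4 (m6)
bar 2: v0=C3 v1=E3 (M3)
bar 3: v0=B2 v1=B3 (P8)
bar 4: v0=G2 v1=B2 (M3)
bar 5: v0=E3 v1=C4 (m6)
bar 6: v0=F3 v1=F4 (P8)
  R7 @ bar5.0: B2->C4 leap 13st
  R2 @ bar6.0: E3/B3 P5 -> F3/F4 P8 similar
  R7 @ bar6.0: B3->F4 leap 6st

No (3 violations)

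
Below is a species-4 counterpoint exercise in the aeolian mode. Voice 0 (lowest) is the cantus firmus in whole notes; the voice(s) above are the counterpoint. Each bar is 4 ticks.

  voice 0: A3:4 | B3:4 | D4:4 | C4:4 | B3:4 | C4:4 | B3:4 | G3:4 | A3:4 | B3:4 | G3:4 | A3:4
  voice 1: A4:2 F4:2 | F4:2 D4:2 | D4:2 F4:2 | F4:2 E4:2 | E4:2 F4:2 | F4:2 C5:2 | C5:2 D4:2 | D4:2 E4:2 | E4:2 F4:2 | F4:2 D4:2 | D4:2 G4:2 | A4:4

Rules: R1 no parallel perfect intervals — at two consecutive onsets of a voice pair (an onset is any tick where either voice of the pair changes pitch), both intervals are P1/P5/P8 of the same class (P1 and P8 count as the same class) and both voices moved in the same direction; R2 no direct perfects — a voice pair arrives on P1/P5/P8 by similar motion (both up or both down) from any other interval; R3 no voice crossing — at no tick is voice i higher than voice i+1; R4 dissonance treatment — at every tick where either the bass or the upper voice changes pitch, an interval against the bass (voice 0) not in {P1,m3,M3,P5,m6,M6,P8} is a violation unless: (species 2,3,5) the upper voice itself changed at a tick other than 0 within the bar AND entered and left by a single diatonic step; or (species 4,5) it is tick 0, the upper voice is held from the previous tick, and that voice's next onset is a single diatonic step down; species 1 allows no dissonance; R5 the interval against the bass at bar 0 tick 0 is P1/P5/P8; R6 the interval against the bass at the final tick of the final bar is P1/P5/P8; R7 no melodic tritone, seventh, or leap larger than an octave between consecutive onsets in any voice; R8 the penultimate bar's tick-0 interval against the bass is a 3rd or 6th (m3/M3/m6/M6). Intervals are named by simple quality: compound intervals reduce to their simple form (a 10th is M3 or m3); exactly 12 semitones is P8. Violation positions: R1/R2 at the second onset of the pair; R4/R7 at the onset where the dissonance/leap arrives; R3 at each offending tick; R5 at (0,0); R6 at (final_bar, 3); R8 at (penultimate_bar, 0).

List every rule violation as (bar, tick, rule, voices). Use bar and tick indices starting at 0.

(1, 0, R4, (0, 1))
(4, 0, R4, (0, 1))
(4, 2, R4, (0, 1))
(5, 0, R4, (0, 1))
(6, 0, R4, (0, 1))
(6, 2, R7, (1,))
(9, 0, R4, (0, 1))
(10, 0, R8, (0, 1))
(11, 0, R1, (0, 1))

bar 0: v0=A3 v1=A4 downbeat P8
bar 1: v0=B3 v1=F4 downbeat TT
bar 2: v0=D4 v1=D4 downbeat P1
bar 3: v0=C4 v1=F4 downbeat P4
bar 4: v0=B3 v1=E4 downbeat P4
bar 5: v0=C4 v1=F4 downbeat P4
bar 6: v0=B3 v1=C5 downbeat m2
bar 7: v0=G3 v1=D4 downbeat P5
bar 8: v0=A3 v1=E4 downbeat P5
bar 9: v0=B3 v1=F4 downbeat TT
bar 10: v0=G3 v1=D4 downbeat P5
bar 11: v0=A3 v1=A4 downbeat P8
  -> R4 @ bar 1 tick 0 v(0, 1): B3/F4 TT untreated
  -> R4 @ bar 4 tick 0 v(0, 1): B3/E4 P4 untreated
  -> R4 @ bar 4 tick 2 v(0, 1): B3/F4 TT untreated
  -> R4 @ bar 5 tick 0 v(0, 1): C4/F4 P4 untreated
  -> R4 @ bar 6 tick 0 v(0, 1): B3/C5 m2 untreated
  -> R7 @ bar 6 tick 2 v(1,): C5->D4 leap 10st
  -> R4 @ bar 9 tick 0 v(0, 1): B3/F4 TT untreated
  -> R8 @ bar 10 tick 0 v(0, 1): penult P5 not 3rd/6th
  -> R1 @ bar 11 tick 0 v(0, 1): G3/G4 P8 -> A3/A4 P8 similar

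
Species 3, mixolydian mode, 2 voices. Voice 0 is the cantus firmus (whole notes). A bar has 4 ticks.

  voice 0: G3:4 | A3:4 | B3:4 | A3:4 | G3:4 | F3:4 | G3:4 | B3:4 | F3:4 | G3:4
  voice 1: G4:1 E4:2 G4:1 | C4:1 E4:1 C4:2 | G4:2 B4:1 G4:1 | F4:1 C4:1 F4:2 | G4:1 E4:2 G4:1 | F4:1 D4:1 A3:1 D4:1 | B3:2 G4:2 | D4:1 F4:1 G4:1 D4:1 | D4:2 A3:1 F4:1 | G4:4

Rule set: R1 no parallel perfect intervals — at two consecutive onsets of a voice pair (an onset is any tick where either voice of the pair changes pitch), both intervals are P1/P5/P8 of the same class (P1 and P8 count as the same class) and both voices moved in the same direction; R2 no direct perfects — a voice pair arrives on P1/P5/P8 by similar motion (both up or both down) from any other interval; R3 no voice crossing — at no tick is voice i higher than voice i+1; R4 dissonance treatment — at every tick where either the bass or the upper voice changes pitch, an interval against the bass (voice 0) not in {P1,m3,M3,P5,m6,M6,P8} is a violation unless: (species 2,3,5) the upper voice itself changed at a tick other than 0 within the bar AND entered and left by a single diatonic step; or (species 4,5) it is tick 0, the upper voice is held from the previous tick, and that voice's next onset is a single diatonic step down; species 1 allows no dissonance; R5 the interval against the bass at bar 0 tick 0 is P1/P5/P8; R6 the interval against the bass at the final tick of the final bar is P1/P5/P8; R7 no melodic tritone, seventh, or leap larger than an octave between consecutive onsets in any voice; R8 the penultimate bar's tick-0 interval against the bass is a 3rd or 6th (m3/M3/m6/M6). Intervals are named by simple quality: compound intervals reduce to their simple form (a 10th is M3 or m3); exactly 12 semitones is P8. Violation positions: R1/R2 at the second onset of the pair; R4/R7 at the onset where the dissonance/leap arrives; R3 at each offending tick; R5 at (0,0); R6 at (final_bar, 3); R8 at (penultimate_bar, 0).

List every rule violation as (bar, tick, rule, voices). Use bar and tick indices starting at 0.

bar 0: v0=G3 v1=G4 downbeat P8
bar 1: v0=A3 v1=C4 downbeat m3
bar 2: v0=B3 v1=G4 downbeat m6
bar 3: v0=A3 v1=F4 downbeat m6
bar 4: v0=G3 v1=G4 downbeat P8
bar 5: v0=F3 v1=F4 downbeat P8
bar 6: v0=G3 v1=B3 downbeat M3
bar 7: v0=B3 v1=D4 downbeat m3
bar 8: v0=F3 v1=D4 downbeat M6
bar 9: v0=G3 v1=G4 downbeat P8
  -> R1 @ bar 5 tick 0 v(0, 1): G3/G4 P8 -> F3/F4 P8 similar
  -> R4 @ bar 7 tick 1 v(0, 1): B3/F4 TT untreated
  -> R7 @ bar 8 tick 0 v(0,): B3->F3 leap 6st
  -> R1 @ bar 9 tick 0 v(0, 1): F3/F4 P8 -> G3/G4 P8 similar

(5, 0, R1, (0, 1))
(7, 1, R4, (0, 1))
(8, 0, R7, (0,))
(9, 0, R1, (0, 1))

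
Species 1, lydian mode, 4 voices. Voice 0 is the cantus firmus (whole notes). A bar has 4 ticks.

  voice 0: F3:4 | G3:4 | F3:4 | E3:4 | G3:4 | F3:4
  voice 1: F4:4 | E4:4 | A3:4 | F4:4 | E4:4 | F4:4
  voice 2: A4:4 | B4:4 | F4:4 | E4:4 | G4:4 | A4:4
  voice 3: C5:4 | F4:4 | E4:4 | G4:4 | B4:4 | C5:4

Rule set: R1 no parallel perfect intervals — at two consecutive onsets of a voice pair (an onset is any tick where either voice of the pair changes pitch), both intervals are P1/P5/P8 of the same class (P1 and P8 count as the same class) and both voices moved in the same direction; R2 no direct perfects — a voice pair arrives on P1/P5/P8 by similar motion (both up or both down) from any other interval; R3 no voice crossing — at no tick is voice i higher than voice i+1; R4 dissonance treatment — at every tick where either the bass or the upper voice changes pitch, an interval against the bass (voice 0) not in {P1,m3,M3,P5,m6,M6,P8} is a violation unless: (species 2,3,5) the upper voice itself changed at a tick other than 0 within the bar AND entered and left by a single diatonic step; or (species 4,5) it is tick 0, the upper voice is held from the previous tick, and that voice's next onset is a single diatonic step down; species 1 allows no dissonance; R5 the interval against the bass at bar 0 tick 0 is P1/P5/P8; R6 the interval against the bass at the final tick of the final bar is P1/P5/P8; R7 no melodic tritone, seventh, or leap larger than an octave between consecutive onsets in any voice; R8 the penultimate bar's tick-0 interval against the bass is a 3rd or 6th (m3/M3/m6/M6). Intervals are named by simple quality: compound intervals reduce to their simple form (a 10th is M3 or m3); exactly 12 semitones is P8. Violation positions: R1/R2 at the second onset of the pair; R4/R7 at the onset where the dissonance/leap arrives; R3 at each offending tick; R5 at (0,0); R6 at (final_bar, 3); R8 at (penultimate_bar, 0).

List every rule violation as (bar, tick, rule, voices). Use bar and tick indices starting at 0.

(0, 0, R5, (0, 2))
(1, 0, R3, (2, 3))
(1, 0, R4, (0, 3))
(1, 1, R3, (2, 3))
(1, 2, R3, (2, 3))
(1, 3, R3, (2, 3))
(2, 0, R2, (0, 2))
(2, 0, R2, (1, 3))
(2, 0, R3, (2, 3))
(2, 0, R4, (0, 3))
(2, 0, R7, (2,))
(2, 1, R3, (2, 3))
(2, 2, R3, (2, 3))
(2, 3, R3, (2, 3))
(3, 0, R1, (0, 2))
(3, 0, R3, (1, 2))
(3, 0, R4, (0, 1))
(3, 1, R3, (1, 2))
(3, 2, R3, (1, 2))
(3, 3, R3, (1, 2))
(4, 0, R1, (0, 2))
(4, 0, R8, (0, 2))
(5, 0, R1, (1, 3))
(5, 3, R6, (0, 2))

bar 0: v0=F3 v1=F4 v2=A4 v3=C5 downbeat P5
bar 1: v0=G3 v1=E4 v2=B4 v3=F4 downbeat m7
bar 2: v0=F3 v1=A3 v2=F4 v3=E4 downbeat M7
bar 3: v0=E3 v1=F4 v2=E4 v3=G4 downbeat m3
bar 4: v0=G3 v1=E4 v2=G4 v3=B4 downbeat M3
bar 5: v0=F3 v1=F4 v2=A4 v3=C5 downbeat P5
  -> R5 @ bar 0 tick 0 v(0, 2): opens on M3
  -> R3 @ bar 1 tick 0 v(2, 3): B4 above F4
  -> R4 @ bar 1 tick 0 v(0, 3): G3/F4 m7 untreated
  -> R3 @ bar 1 tick 1 v(2, 3): B4 above F4
  -> R3 @ bar 1 tick 2 v(2, 3): B4 above F4
  -> R3 @ bar 1 tick 3 v(2, 3): B4 above F4
  -> R2 @ bar 2 tick 0 v(0, 2): G3/B4 M3 -> F3/F4 P8 similar
  -> R2 @ bar 2 tick 0 v(1, 3): E4/F4 m2 -> A3/E4 P5 similar
  -> R3 @ bar 2 tick 0 v(2, 3): F4 above E4
  -> R4 @ bar 2 tick 0 v(0, 3): F3/E4 M7 untreated
  -> R7 @ bar 2 tick 0 v(2,): B4->F4 leap 6st
  -> R3 @ bar 2 tick 1 v(2, 3): F4 above E4
  -> R3 @ bar 2 tick 2 v(2, 3): F4 above E4
  -> R3 @ bar 2 tick 3 v(2, 3): F4 above E4
  -> R1 @ bar 3 tick 0 v(0, 2): F3/F4 P8 -> E3/E4 P8 similar
  -> R3 @ bar 3 tick 0 v(1, 2): F4 above E4
  -> R4 @ bar 3 tick 0 v(0, 1): E3/F4 m2 untreated
  -> R3 @ bar 3 tick 1 v(1, 2): F4 above E4
  -> R3 @ bar 3 tick 2 v(1, 2): F4 above E4
  -> R3 @ bar 3 tick 3 v(1, 2): F4 above E4
  -> R1 @ bar 4 tick 0 v(0, 2): E3/E4 P8 -> G3/G4 P8 similar
  -> R8 @ bar 4 tick 0 v(0, 2): penult P8 not 3rd/6th
  -> R1 @ bar 5 tick 0 v(1, 3): E4/B4 P5 -> F4/C5 P5 similar
  -> R6 @ bar 5 tick 3 v(0, 2): closes on M3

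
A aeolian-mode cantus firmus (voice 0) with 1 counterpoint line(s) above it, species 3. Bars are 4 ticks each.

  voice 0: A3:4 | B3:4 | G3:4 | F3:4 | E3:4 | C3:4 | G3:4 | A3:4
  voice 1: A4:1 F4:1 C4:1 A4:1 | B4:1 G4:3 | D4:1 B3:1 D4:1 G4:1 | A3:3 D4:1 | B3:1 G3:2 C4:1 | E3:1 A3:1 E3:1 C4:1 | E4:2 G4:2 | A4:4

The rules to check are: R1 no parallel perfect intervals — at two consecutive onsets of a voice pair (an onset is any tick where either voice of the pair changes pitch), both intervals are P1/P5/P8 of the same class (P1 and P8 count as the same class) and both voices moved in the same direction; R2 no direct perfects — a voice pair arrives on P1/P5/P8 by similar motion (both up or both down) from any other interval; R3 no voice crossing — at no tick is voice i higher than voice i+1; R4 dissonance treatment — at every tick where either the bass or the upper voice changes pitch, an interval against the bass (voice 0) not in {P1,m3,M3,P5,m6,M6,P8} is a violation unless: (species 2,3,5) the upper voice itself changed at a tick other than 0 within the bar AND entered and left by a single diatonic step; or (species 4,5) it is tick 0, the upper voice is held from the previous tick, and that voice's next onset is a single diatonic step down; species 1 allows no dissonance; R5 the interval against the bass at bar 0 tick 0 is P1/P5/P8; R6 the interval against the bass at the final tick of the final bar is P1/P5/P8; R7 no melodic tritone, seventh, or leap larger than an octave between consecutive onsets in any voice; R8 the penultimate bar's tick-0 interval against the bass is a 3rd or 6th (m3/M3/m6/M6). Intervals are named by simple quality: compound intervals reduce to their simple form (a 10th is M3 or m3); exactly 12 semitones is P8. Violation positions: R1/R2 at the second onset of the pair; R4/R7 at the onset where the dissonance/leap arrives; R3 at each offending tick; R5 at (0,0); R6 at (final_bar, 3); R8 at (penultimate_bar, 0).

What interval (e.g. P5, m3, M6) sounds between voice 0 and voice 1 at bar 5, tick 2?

voice 0=C3 voice 1=E3 -> M3

M3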